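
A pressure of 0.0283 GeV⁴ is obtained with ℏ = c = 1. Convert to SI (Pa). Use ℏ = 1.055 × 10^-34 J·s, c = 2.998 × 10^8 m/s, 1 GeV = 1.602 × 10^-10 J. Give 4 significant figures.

Pressure is [E]/[L]³ = [E]⁴/(ℏc)³.
1 GeV⁴ → 1/(ℏc)³ × (1 GeV in J)⁴ = 2.082 × 10^37 Pa.
Result: 0.0283 × 2.082 × 10^37 = 5.891 × 10^35 Pa.

5.891 × 10^35 Pa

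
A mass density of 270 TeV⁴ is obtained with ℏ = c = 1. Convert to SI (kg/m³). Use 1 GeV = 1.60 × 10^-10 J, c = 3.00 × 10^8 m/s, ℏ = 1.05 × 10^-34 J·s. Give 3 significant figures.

Mass density is [E]/(c²[L]³) = [E]⁴/(ℏ³c⁵).
1 GeV⁴ → 1/(ℏ³c⁵) × (1 GeV in J)⁴ = 2.33 × 10^20 kg/m³.
Convert the energy scale: 270 TeV⁴ = 2.70 × 10^14 GeV⁴.
Result: 2.70 × 10^14 × 2.33 × 10^20 = 6.29 × 10^34 kg/m³.

6.29 × 10^34 kg/m³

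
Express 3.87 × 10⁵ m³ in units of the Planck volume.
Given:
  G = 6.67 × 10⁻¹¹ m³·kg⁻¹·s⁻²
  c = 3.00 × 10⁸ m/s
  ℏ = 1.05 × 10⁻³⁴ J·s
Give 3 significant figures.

Planck volume: V_P = (ℏG/c³)^(3/2) = 4.18 × 10⁻¹⁰⁵ m³.
3.87 × 10⁵ / 4.18 × 10⁻¹⁰⁵ = 9.26 × 10¹⁰⁹

9.26 × 10¹⁰⁹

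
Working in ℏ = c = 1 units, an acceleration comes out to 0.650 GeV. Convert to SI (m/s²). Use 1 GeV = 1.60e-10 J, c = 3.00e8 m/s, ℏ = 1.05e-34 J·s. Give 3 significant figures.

2.97e32 m/s²

Acceleration is [L]/[T]² = c·[E]/ℏ.
1 GeV → c/ℏ × (1 GeV in J) = 4.57e32 m/s².
Result: 0.650 × 4.57e32 = 2.97e32 m/s².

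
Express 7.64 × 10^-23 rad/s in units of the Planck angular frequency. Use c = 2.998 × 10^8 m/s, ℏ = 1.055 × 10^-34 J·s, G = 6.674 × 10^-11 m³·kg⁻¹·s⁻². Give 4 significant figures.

4.119 × 10^-66

Planck angular frequency: ω_P = √(c⁵/(ℏG)) = 1.855 × 10^43 rad/s.
7.64 × 10^-23 / 1.855 × 10^43 = 4.119 × 10^-66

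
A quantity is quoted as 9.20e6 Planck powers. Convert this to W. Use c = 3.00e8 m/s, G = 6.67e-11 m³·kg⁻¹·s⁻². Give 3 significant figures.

3.35e59 W

One Planck power: P_P = c⁵/G = 3.64e52 W.
9.20e6 × 3.64e52 W = 3.35e59 W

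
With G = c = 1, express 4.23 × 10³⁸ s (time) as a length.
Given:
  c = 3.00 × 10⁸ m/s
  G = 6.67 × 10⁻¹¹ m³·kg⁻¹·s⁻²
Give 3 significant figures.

1.27 × 10⁴⁷ m

Time → length via c.
4.23 × 10³⁸ s × (c) = 1.27 × 10⁴⁷ m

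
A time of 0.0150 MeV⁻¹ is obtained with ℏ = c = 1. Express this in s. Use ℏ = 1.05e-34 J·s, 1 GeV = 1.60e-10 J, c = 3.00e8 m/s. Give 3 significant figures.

A time is [E]⁻¹ in ℏ=c=1; restore one factor of ℏ.
1 GeV⁻¹ → ℏ × (1 GeV in J)⁻¹ = 6.56e-25 s.
Convert the energy scale: 0.0150 MeV⁻¹ = 15 GeV⁻¹.
Result: 15 × 6.56e-25 = 9.84e-24 s.

9.84e-24 s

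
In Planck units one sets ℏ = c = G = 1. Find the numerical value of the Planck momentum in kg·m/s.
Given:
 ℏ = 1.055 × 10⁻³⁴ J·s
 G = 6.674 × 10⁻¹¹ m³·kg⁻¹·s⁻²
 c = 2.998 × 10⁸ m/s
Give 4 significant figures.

p_P = √(ℏc³/G)
  = √(42.60)
  = 6.527 kg·m/s

6.527 kg·m/s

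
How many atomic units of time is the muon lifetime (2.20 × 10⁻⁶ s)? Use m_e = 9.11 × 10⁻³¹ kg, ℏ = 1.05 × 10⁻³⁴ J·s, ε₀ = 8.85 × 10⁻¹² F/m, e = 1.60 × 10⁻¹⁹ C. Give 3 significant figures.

9.17 × 10¹⁰

atomic unit of time: τ_au = (4πε₀)²ℏ³/(m_e e⁴) = 2.40 × 10⁻¹⁷ s.
2.20 × 10⁻⁶ / 2.40 × 10⁻¹⁷ = 9.17 × 10¹⁰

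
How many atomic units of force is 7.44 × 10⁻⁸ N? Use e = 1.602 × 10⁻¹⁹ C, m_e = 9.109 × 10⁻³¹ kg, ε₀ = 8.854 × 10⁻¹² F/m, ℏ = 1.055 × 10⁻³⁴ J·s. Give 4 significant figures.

0.9051

atomic unit of force: F_au = E_h/a₀ = m_e²e⁶/((4πε₀)³ℏ⁴) = 8.220 × 10⁻⁸ N.
7.44 × 10⁻⁸ / 8.220 × 10⁻⁸ = 0.9051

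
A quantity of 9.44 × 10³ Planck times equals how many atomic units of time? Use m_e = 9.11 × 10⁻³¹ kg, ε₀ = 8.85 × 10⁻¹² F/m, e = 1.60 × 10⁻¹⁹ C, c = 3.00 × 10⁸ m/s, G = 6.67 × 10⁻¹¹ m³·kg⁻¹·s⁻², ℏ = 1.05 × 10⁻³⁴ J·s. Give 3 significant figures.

2.11 × 10⁻²³

Planck time: t_P = √(ℏG/c⁵) = 5.37 × 10⁻⁴⁴ s
atomic unit of time: τ_au = (4πε₀)²ℏ³/(m_e e⁴) = 2.40 × 10⁻¹⁷ s
9.44 × 10³ × 5.37 × 10⁻⁴⁴ / 2.40 × 10⁻¹⁷ = 2.11 × 10⁻²³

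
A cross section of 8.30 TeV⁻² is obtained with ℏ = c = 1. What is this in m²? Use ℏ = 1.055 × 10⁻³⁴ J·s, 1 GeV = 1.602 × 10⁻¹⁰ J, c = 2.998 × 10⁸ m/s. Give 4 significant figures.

Area is [L]² = [E]⁻²·(ℏc)²; restore (ℏc)².
1 GeV⁻² → (ℏc)² × (1 GeV in J)⁻² = 3.898 × 10⁻³² m².
Convert the energy scale: 8.30 TeV⁻² = 8.30 × 10⁻⁶ GeV⁻².
Result: 8.30 × 10⁻⁶ × 3.898 × 10⁻³² = 3.235 × 10⁻³⁷ m².

3.235 × 10⁻³⁷ m²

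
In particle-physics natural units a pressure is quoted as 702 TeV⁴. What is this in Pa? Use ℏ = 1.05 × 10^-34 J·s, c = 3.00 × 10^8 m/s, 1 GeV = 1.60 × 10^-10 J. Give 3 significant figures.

1.47 × 10^52 Pa

Pressure is [E]/[L]³ = [E]⁴/(ℏc)³.
1 GeV⁴ → 1/(ℏc)³ × (1 GeV in J)⁴ = 2.10 × 10^37 Pa.
Convert the energy scale: 702 TeV⁴ = 7.02 × 10^14 GeV⁴.
Result: 7.02 × 10^14 × 2.10 × 10^37 = 1.47 × 10^52 Pa.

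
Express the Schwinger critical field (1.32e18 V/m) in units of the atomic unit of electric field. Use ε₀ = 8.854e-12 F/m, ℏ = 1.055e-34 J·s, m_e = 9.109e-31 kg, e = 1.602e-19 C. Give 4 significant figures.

atomic unit of electric field: E_au = E_h/(e a₀) = m_e²e⁵/((4πε₀)³ℏ⁴) = 5.131e11 V/m.
1.32e18 / 5.131e11 = 2.573e6

2.573e6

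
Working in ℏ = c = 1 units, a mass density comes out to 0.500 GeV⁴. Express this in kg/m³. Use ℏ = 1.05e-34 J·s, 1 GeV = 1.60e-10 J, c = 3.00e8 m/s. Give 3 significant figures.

1.16e20 kg/m³

Mass density is [E]/(c²[L]³) = [E]⁴/(ℏ³c⁵).
1 GeV⁴ → 1/(ℏ³c⁵) × (1 GeV in J)⁴ = 2.33e20 kg/m³.
Result: 0.500 × 2.33e20 = 1.16e20 kg/m³.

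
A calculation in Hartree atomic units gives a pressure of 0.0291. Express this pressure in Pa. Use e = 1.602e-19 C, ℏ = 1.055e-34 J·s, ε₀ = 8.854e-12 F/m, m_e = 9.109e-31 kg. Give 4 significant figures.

8.524e11 Pa

One atomic unit of pressure: P_au = E_h/a₀³ = m_e⁴e¹⁰/((4πε₀)⁵ℏ⁸) = 2.929e13 Pa.
0.0291 × 2.929e13 Pa = 8.524e11 Pa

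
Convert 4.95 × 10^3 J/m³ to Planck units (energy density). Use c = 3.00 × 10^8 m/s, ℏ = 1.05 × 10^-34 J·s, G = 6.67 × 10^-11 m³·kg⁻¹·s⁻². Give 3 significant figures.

Planck energy density: u_P = c⁷/(ℏG²) = 4.68 × 10^113 J/m³.
4.95 × 10^3 / 4.68 × 10^113 = 1.06 × 10^-110

1.06 × 10^-110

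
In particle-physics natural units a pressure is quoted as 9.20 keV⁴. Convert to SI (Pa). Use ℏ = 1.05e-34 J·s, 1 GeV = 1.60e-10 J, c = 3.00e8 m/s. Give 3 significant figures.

1.93e14 Pa

Pressure is [E]/[L]³ = [E]⁴/(ℏc)³.
1 GeV⁴ → 1/(ℏc)³ × (1 GeV in J)⁴ = 2.10e37 Pa.
Convert the energy scale: 9.20 keV⁴ = 9.20e-24 GeV⁴.
Result: 9.20e-24 × 2.10e37 = 1.93e14 Pa.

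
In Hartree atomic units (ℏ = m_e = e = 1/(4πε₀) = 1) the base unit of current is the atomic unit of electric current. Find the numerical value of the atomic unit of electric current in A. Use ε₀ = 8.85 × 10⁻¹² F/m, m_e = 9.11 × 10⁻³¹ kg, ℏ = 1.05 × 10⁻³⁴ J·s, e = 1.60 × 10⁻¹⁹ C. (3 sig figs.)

I_au = e E_h/ℏ = m_e e⁵/((4πε₀)²ℏ³)
E_h = 4.38 × 10⁻¹⁸ J
e·E_h/ℏ = 6.67 × 10⁻³ A

6.67 × 10⁻³ A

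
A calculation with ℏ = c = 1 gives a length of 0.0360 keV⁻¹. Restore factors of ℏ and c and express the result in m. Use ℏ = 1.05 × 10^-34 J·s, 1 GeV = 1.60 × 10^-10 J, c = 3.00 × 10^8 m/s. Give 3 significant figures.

7.09 × 10^-12 m

A length is [E]⁻¹ in ℏ=c=1; restore one factor of ℏc.
1 GeV⁻¹ → ℏc × (1 GeV in J)⁻¹ = 1.97 × 10^-16 m.
Convert the energy scale: 0.0360 keV⁻¹ = 3.60 × 10^4 GeV⁻¹.
Result: 3.60 × 10^4 × 1.97 × 10^-16 = 7.09 × 10^-12 m.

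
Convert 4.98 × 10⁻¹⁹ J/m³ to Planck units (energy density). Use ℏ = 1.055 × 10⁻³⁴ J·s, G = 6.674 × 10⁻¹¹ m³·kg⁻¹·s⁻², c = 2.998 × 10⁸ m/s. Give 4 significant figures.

1.075 × 10⁻¹³²

Planck energy density: u_P = c⁷/(ℏG²) = 4.632 × 10¹¹³ J/m³.
4.98 × 10⁻¹⁹ / 4.632 × 10¹¹³ = 1.075 × 10⁻¹³²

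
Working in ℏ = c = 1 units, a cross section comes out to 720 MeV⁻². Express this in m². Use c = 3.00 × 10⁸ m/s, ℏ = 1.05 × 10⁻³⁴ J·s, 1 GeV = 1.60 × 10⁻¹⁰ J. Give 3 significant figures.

2.79 × 10⁻²³ m²

Area is [L]² = [E]⁻²·(ℏc)²; restore (ℏc)².
1 GeV⁻² → (ℏc)² × (1 GeV in J)⁻² = 3.88 × 10⁻³² m².
Convert the energy scale: 720 MeV⁻² = 7.20 × 10⁸ GeV⁻².
Result: 7.20 × 10⁸ × 3.88 × 10⁻³² = 2.79 × 10⁻²³ m².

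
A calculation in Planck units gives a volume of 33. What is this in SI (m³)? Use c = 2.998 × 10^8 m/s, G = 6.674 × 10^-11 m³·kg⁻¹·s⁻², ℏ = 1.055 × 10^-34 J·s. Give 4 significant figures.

1.394 × 10^-103 m³

One Planck volume: V_P = (ℏG/c³)^(3/2) = 4.224 × 10^-105 m³.
33 × 4.224 × 10^-105 m³ = 1.394 × 10^-103 m³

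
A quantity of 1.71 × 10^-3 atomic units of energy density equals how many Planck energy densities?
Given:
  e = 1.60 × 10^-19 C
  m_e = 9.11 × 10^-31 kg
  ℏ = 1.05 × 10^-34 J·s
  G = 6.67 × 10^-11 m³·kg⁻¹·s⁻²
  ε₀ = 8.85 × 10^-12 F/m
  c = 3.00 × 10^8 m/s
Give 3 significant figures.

1.10 × 10^-103

atomic unit of energy density: u_au = E_h/a₀³ = m_e⁴e¹⁰/((4πε₀)⁵ℏ⁸) = 3.01 × 10^13 J/m³
Planck energy density: u_P = c⁷/(ℏG²) = 4.68 × 10^113 J/m³
1.71 × 10^-3 × 3.01 × 10^13 / 4.68 × 10^113 = 1.10 × 10^-103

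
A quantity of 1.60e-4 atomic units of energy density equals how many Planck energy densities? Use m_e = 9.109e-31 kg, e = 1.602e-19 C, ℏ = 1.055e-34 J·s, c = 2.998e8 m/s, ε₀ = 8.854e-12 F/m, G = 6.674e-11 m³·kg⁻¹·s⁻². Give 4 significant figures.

atomic unit of energy density: u_au = E_h/a₀³ = m_e⁴e¹⁰/((4πε₀)⁵ℏ⁸) = 2.929e13 J/m³
Planck energy density: u_P = c⁷/(ℏG²) = 4.632e113 J/m³
1.60e-4 × 2.929e13 / 4.632e113 = 1.012e-104

1.012e-104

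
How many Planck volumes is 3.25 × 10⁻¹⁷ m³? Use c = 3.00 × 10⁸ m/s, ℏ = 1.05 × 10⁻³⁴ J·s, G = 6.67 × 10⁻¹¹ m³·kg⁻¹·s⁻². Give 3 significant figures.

7.78 × 10⁸⁷

Planck volume: V_P = (ℏG/c³)^(3/2) = 4.18 × 10⁻¹⁰⁵ m³.
3.25 × 10⁻¹⁷ / 4.18 × 10⁻¹⁰⁵ = 7.78 × 10⁸⁷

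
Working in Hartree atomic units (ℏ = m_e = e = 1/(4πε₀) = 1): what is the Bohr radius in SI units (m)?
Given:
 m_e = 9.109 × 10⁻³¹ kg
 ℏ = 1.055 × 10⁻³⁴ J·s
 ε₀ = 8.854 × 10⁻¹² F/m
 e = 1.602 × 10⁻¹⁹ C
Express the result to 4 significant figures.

5.297 × 10⁻¹¹ m

The unique combination of the constants set to 1 with dimensions of length is a₀ = 4πε₀ℏ²/(m_e e²).
  = 1.238 × 10⁻⁷⁸ / 2.338 × 10⁻⁶⁸
  = 5.297 × 10⁻¹¹ m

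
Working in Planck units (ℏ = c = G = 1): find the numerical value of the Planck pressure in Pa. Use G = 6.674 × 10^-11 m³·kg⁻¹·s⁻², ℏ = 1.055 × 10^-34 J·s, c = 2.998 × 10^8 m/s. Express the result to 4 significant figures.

From ℏ = c = G = 1 the pressure scale is p_P = c⁷/(ℏG²).
  = 2.177 × 10^59 / 4.699 × 10^-55
  = 4.632 × 10^113 Pa

4.632 × 10^113 Pa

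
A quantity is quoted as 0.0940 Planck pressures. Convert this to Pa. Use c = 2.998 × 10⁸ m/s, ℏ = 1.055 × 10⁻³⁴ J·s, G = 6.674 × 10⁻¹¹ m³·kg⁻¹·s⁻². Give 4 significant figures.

One Planck pressure: p_P = c⁷/(ℏG²) = 4.632 × 10¹¹³ Pa.
0.0940 × 4.632 × 10¹¹³ Pa = 4.354 × 10¹¹² Pa

4.354 × 10¹¹² Pa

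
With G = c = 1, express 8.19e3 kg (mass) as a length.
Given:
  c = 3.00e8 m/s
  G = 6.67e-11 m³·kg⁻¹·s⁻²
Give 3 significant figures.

In G = c = 1 units mass has dimensions of length; the conversion factor is G/c².
8.19e3 kg × (G/c²) = 6.07e-24 m

6.07e-24 m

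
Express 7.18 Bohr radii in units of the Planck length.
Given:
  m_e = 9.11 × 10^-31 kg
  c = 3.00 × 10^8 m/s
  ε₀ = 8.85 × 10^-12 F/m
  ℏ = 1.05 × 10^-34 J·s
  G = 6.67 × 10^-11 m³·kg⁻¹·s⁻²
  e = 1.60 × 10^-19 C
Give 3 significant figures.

2.34 × 10^25

Bohr radius: a₀ = 4πε₀ℏ²/(m_e e²) = 5.26 × 10^-11 m
Planck length: ℓ_P = √(ℏG/c³) = 1.61 × 10^-35 m
7.18 × 5.26 × 10^-11 / 1.61 × 10^-35 = 2.34 × 10^25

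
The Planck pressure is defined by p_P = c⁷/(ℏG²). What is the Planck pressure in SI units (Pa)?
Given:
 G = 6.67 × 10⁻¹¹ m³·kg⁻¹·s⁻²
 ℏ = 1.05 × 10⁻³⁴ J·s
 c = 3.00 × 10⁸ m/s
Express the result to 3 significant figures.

p_P = c⁷/(ℏG²)
  = 2.19 × 10⁵⁹ / 4.67 × 10⁻⁵⁵
  = 4.68 × 10¹¹³ Pa

4.68 × 10¹¹³ Pa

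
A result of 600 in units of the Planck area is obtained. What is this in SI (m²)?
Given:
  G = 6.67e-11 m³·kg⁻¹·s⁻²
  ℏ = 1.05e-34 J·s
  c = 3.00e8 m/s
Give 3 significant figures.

1.56e-67 m²

One Planck area: A_P = ℏG/c³ = 2.59e-70 m².
600 × 2.59e-70 m² = 1.56e-67 m²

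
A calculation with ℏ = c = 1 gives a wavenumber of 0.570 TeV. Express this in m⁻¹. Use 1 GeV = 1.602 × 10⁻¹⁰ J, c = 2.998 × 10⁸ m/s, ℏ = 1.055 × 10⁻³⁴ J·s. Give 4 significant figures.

Inverse length is [E]/(ℏc).
1 GeV → 1/(ℏc) × (1 GeV in J) = 5.065 × 10¹⁵ m⁻¹.
Convert the energy scale: 0.570 TeV = 570 GeV.
Result: 570 × 5.065 × 10¹⁵ = 2.887 × 10¹⁸ m⁻¹.

2.887 × 10¹⁸ m⁻¹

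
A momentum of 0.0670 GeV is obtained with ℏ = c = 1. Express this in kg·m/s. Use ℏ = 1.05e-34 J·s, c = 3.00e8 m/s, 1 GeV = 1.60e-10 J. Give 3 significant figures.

3.57e-20 kg·m/s

Momentum is [E]/c; divide by c.
1 GeV → 1/c × (1 GeV in J) = 5.33e-19 kg·m/s.
Result: 0.0670 × 5.33e-19 = 3.57e-20 kg·m/s.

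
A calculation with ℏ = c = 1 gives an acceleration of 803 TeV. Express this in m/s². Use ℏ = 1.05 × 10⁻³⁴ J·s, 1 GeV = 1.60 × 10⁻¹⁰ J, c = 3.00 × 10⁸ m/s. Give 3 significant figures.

Acceleration is [L]/[T]² = c·[E]/ℏ.
1 GeV → c/ℏ × (1 GeV in J) = 4.57 × 10³² m/s².
Convert the energy scale: 803 TeV = 8.03 × 10⁵ GeV.
Result: 8.03 × 10⁵ × 4.57 × 10³² = 3.67 × 10³⁸ m/s².

3.67 × 10³⁸ m/s²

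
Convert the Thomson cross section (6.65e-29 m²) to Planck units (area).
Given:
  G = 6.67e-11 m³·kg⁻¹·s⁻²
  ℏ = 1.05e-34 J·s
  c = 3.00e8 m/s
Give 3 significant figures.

2.56e41

Planck area: A_P = ℏG/c³ = 2.59e-70 m².
6.65e-29 / 2.59e-70 = 2.56e41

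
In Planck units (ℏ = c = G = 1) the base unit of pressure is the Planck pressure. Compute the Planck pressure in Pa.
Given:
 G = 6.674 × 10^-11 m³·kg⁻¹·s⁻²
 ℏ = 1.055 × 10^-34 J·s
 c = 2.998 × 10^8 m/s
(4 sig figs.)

p_P = c⁷/(ℏG²)
  = 2.177 × 10^59 / 4.699 × 10^-55
  = 4.632 × 10^113 Pa

4.632 × 10^113 Pa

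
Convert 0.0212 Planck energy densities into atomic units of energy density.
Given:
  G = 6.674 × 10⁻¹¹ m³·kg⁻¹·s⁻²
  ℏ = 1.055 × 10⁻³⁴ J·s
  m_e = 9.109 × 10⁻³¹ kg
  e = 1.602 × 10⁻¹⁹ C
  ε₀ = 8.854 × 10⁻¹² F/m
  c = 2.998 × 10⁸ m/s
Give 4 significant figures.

3.353 × 10⁹⁸

Planck energy density: u_P = c⁷/(ℏG²) = 4.632 × 10¹¹³ J/m³
atomic unit of energy density: u_au = E_h/a₀³ = m_e⁴e¹⁰/((4πε₀)⁵ℏ⁸) = 2.929 × 10¹³ J/m³
0.0212 × 4.632 × 10¹¹³ / 2.929 × 10¹³ = 3.353 × 10⁹⁸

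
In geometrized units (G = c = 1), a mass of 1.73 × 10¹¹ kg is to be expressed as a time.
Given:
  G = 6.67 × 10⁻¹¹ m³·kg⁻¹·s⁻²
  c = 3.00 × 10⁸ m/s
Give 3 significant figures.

Mass → time via G/c³.
1.73 × 10¹¹ kg × (G/c³) = 4.27 × 10⁻²⁵ s

4.27 × 10⁻²⁵ s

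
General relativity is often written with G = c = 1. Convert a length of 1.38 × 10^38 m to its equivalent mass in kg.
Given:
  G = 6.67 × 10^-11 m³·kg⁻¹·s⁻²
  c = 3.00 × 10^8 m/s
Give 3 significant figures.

Length → mass via c²/G.
1.38 × 10^38 m × (c²/G) = 1.86 × 10^65 kg

1.86 × 10^65 kg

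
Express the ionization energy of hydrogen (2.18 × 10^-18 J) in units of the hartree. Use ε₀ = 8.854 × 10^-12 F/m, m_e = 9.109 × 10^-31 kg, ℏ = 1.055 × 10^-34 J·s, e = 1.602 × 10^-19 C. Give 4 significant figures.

hartree: E_h = m_e e⁴/(4πε₀ℏ)² = 4.354 × 10^-18 J.
2.18 × 10^-18 / 4.354 × 10^-18 = 0.5007

0.5007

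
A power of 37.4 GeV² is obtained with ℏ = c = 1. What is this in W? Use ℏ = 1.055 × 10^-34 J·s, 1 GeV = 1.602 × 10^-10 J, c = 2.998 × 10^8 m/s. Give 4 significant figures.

9.098 × 10^15 W

Power is [E]/[T] = [E]²/ℏ.
1 GeV² → 1/ℏ × (1 GeV in J)² = 2.433 × 10^14 W.
Result: 37.4 × 2.433 × 10^14 = 9.098 × 10^15 W.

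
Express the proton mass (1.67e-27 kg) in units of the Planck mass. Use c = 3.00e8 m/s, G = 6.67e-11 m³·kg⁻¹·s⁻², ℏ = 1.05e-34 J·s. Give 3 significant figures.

Planck mass: m_P = √(ℏc/G) = 2.17e-8 kg.
1.67e-27 / 2.17e-8 = 7.68e-20

7.68e-20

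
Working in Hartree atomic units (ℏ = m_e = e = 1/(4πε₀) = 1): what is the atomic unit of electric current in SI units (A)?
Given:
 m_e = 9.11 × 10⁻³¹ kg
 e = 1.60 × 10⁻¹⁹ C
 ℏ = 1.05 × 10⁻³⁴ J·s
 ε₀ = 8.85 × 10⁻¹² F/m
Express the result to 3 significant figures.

6.67 × 10⁻³ A

The unique combination of the constants set to 1 with dimensions of current is I_au = e E_h/ℏ = m_e e⁵/((4πε₀)²ℏ³).
E_h = 4.38 × 10⁻¹⁸ J
e·E_h/ℏ = 6.67 × 10⁻³ A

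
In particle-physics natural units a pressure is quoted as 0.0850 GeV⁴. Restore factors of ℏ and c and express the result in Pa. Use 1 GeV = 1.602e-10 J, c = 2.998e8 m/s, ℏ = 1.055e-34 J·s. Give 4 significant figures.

1.769e36 Pa

Pressure is [E]/[L]³ = [E]⁴/(ℏc)³.
1 GeV⁴ → 1/(ℏc)³ × (1 GeV in J)⁴ = 2.082e37 Pa.
Result: 0.0850 × 2.082e37 = 1.769e36 Pa.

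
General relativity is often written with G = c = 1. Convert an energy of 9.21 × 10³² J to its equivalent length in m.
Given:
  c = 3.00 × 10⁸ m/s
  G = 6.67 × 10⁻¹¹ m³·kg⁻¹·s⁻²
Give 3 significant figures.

Energy → length via G/c⁴.
9.21 × 10³² J × (G/c⁴) = 7.58 × 10⁻¹² m

7.58 × 10⁻¹² m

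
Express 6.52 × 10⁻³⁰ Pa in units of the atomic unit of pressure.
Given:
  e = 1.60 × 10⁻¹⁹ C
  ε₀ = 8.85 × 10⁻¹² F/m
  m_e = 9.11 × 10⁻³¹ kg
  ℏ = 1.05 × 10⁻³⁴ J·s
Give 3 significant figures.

atomic unit of pressure: P_au = E_h/a₀³ = m_e⁴e¹⁰/((4πε₀)⁵ℏ⁸) = 3.01 × 10¹³ Pa.
6.52 × 10⁻³⁰ / 3.01 × 10¹³ = 2.16 × 10⁻⁴³

2.16 × 10⁻⁴³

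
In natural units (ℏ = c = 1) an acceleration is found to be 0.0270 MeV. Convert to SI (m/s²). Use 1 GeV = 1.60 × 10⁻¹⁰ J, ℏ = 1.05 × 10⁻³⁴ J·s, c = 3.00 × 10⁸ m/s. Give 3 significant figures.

1.23 × 10²⁸ m/s²

Acceleration is [L]/[T]² = c·[E]/ℏ.
1 GeV → c/ℏ × (1 GeV in J) = 4.57 × 10³² m/s².
Convert the energy scale: 0.0270 MeV = 2.70 × 10⁻⁵ GeV.
Result: 2.70 × 10⁻⁵ × 4.57 × 10³² = 1.23 × 10²⁸ m/s².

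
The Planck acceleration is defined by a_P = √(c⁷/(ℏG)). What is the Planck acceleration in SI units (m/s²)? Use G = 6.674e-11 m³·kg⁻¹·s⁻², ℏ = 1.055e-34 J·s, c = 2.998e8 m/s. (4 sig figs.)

5.560e51 m/s²

a_P = √(c⁷/(ℏG))
  = √(3.092e103)
  = 5.560e51 m/s²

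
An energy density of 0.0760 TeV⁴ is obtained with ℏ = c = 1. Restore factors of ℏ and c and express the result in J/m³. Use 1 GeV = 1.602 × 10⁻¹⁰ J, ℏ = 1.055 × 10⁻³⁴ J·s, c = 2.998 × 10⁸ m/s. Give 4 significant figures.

[E]/[L]³ = [E]⁴/(ℏc)³; restore (ℏc)⁻³.
1 GeV⁴ → 1/(ℏc)³ × (1 GeV in J)⁴ = 2.082 × 10³⁷ J/m³.
Convert the energy scale: 0.0760 TeV⁴ = 7.60 × 10¹⁰ GeV⁴.
Result: 7.60 × 10¹⁰ × 2.082 × 10³⁷ = 1.582 × 10⁴⁸ J/m³.

1.582 × 10⁴⁸ J/m³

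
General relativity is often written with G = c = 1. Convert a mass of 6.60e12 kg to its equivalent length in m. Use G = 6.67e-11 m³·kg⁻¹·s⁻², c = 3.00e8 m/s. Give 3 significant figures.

4.89e-15 m

In G = c = 1 units mass has dimensions of length; the conversion factor is G/c².
6.60e12 kg × (G/c²) = 4.89e-15 m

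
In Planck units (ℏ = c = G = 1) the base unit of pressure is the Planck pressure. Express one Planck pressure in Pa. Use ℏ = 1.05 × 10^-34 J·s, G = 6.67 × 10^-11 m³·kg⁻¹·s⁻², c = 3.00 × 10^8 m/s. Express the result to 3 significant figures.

4.68 × 10^113 Pa

p_P = c⁷/(ℏG²)
  = 2.19 × 10^59 / 4.67 × 10^-55
  = 4.68 × 10^113 Pa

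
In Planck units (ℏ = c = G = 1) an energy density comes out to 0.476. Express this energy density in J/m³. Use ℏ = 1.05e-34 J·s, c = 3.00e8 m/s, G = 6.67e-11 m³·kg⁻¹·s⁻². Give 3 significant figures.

One Planck energy density: u_P = c⁷/(ℏG²) = 4.68e113 J/m³.
0.476 × 4.68e113 J/m³ = 2.23e113 J/m³

2.23e113 J/m³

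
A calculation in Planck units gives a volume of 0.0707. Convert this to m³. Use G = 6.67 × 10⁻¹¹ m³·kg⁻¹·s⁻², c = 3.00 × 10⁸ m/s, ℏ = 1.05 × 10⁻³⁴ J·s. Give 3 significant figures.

2.95 × 10⁻¹⁰⁶ m³

One Planck volume: V_P = (ℏG/c³)^(3/2) = 4.18 × 10⁻¹⁰⁵ m³.
0.0707 × 4.18 × 10⁻¹⁰⁵ m³ = 2.95 × 10⁻¹⁰⁶ m³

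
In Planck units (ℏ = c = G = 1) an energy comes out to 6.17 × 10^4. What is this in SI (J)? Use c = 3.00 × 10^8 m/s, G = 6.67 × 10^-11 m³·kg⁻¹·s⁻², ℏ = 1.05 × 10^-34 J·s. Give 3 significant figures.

1.21 × 10^14 J

One Planck energy: E_P = √(ℏc⁵/G) = 1.96 × 10^9 J.
6.17 × 10^4 × 1.96 × 10^9 J = 1.21 × 10^14 J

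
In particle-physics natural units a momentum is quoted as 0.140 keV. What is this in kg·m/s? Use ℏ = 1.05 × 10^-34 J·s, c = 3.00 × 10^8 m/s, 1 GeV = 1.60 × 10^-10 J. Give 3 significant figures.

Momentum is [E]/c; divide by c.
1 GeV → 1/c × (1 GeV in J) = 5.33 × 10^-19 kg·m/s.
Convert the energy scale: 0.140 keV = 1.40 × 10^-7 GeV.
Result: 1.40 × 10^-7 × 5.33 × 10^-19 = 7.47 × 10^-26 kg·m/s.

7.47 × 10^-26 kg·m/s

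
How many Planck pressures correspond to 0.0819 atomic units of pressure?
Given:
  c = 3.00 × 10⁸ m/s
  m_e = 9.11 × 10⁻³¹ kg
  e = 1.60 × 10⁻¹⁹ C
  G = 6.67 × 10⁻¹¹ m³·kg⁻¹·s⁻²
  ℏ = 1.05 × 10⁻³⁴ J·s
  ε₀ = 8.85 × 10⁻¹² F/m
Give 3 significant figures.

5.27 × 10⁻¹⁰²

atomic unit of pressure: P_au = E_h/a₀³ = m_e⁴e¹⁰/((4πε₀)⁵ℏ⁸) = 3.01 × 10¹³ Pa
Planck pressure: p_P = c⁷/(ℏG²) = 4.68 × 10¹¹³ Pa
0.0819 × 3.01 × 10¹³ / 4.68 × 10¹¹³ = 5.27 × 10⁻¹⁰²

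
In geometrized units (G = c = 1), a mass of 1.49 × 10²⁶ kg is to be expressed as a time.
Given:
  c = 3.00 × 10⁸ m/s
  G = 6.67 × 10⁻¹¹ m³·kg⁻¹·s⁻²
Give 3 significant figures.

Mass → time via G/c³.
1.49 × 10²⁶ kg × (G/c³) = 3.68 × 10⁻¹⁰ s

3.68 × 10⁻¹⁰ s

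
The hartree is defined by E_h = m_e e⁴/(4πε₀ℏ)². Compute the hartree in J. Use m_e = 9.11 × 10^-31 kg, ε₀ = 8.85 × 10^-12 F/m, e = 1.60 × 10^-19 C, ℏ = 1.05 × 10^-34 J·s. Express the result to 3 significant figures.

E_h = m_e e⁴/(4πε₀ℏ)²
  = 5.97 × 10^-106 / 1.36 × 10^-88
  = 4.38 × 10^-18 J

4.38 × 10^-18 J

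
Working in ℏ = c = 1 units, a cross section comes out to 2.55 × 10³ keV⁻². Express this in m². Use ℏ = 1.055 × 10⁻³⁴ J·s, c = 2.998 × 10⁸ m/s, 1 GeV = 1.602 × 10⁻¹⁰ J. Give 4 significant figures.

9.940 × 10⁻¹⁷ m²

Area is [L]² = [E]⁻²·(ℏc)²; restore (ℏc)².
1 GeV⁻² → (ℏc)² × (1 GeV in J)⁻² = 3.898 × 10⁻³² m².
Convert the energy scale: 2.55 × 10³ keV⁻² = 2.55 × 10¹⁵ GeV⁻².
Result: 2.55 × 10¹⁵ × 3.898 × 10⁻³² = 9.940 × 10⁻¹⁷ m².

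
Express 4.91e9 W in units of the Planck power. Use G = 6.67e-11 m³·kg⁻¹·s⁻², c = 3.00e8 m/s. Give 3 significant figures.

Planck power: P_P = c⁵/G = 3.64e52 W.
4.91e9 / 3.64e52 = 1.35e-43

1.35e-43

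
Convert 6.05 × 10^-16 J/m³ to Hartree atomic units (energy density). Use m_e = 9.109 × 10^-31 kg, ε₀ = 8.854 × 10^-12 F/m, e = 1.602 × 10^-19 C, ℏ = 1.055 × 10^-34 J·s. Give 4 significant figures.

atomic unit of energy density: u_au = E_h/a₀³ = m_e⁴e¹⁰/((4πε₀)⁵ℏ⁸) = 2.929 × 10^13 J/m³.
6.05 × 10^-16 / 2.929 × 10^13 = 2.065 × 10^-29

2.065 × 10^-29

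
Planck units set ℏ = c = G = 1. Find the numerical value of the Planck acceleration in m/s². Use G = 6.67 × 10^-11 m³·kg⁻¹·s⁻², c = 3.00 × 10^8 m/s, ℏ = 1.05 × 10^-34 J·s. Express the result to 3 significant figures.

The unique combination of the constants set to 1 with dimensions of acceleration is a_P = √(c⁷/(ℏG)).
  = √(3.12 × 10^103)
  = 5.59 × 10^51 m/s²

5.59 × 10^51 m/s²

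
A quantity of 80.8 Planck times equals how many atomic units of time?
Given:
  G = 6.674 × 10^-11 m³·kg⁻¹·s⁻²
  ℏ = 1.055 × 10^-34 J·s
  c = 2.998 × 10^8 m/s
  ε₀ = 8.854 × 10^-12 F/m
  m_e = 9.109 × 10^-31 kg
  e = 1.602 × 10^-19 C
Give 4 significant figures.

1.798 × 10^-25

Planck time: t_P = √(ℏG/c⁵) = 5.392 × 10^-44 s
atomic unit of time: τ_au = (4πε₀)²ℏ³/(m_e e⁴) = 2.423 × 10^-17 s
80.8 × 5.392 × 10^-44 / 2.423 × 10^-17 = 1.798 × 10^-25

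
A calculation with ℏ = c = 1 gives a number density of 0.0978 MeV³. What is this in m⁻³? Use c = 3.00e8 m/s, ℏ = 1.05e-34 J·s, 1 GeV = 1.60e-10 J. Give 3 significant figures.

1.28e37 m⁻³

Number density is [L]⁻³ = [E]³/(ℏc)³.
1 GeV³ → 1/(ℏc)³ × (1 GeV in J)³ = 1.31e47 m⁻³.
Convert the energy scale: 0.0978 MeV³ = 9.78e-11 GeV³.
Result: 9.78e-11 × 1.31e47 = 1.28e37 m⁻³.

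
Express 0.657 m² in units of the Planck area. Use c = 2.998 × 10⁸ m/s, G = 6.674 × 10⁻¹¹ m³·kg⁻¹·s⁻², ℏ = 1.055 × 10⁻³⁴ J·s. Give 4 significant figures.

2.514 × 10⁶⁹

Planck area: A_P = ℏG/c³ = 2.613 × 10⁻⁷⁰ m².
0.657 / 2.613 × 10⁻⁷⁰ = 2.514 × 10⁶⁹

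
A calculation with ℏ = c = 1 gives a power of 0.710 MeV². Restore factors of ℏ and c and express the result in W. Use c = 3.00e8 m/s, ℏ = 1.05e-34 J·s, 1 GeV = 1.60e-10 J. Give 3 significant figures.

1.73e8 W

Power is [E]/[T] = [E]²/ℏ.
1 GeV² → 1/ℏ × (1 GeV in J)² = 2.44e14 W.
Convert the energy scale: 0.710 MeV² = 7.10e-7 GeV².
Result: 7.10e-7 × 2.44e14 = 1.73e8 W.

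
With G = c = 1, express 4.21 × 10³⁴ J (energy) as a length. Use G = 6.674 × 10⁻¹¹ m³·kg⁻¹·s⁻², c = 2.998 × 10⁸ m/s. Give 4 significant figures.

3.478 × 10⁻¹⁰ m

Energy → length via G/c⁴.
4.21 × 10³⁴ J × (G/c⁴) = 3.478 × 10⁻¹⁰ m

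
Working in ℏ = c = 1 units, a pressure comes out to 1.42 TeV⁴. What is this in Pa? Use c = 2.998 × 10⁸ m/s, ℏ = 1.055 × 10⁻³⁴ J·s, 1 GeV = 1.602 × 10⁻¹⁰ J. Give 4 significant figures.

Pressure is [E]/[L]³ = [E]⁴/(ℏc)³.
1 GeV⁴ → 1/(ℏc)³ × (1 GeV in J)⁴ = 2.082 × 10³⁷ Pa.
Convert the energy scale: 1.42 TeV⁴ = 1.42 × 10¹² GeV⁴.
Result: 1.42 × 10¹² × 2.082 × 10³⁷ = 2.956 × 10⁴⁹ Pa.

2.956 × 10⁴⁹ Pa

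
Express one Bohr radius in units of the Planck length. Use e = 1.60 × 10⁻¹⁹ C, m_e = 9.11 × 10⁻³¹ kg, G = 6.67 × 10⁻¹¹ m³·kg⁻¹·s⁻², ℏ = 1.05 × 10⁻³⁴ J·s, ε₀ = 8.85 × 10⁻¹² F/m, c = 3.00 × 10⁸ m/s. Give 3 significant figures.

3.26 × 10²⁴

Bohr radius: a₀ = 4πε₀ℏ²/(m_e e²) = 5.26 × 10⁻¹¹ m
Planck length: ℓ_P = √(ℏG/c³) = 1.61 × 10⁻³⁵ m
ratio = 5.26 × 10⁻¹¹ / 1.61 × 10⁻³⁵ = 3.26 × 10²⁴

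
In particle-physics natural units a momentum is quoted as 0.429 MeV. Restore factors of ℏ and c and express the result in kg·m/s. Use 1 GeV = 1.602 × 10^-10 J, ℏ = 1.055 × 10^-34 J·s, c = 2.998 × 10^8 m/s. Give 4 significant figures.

Momentum is [E]/c; divide by c.
1 GeV → 1/c × (1 GeV in J) = 5.344 × 10^-19 kg·m/s.
Convert the energy scale: 0.429 MeV = 4.29 × 10^-4 GeV.
Result: 4.29 × 10^-4 × 5.344 × 10^-19 = 2.292 × 10^-22 kg·m/s.

2.292 × 10^-22 kg·m/s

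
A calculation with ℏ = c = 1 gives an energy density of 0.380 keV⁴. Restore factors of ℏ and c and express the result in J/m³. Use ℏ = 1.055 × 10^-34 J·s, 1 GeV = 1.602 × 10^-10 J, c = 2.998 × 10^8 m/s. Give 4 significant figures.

7.910 × 10^12 J/m³

[E]/[L]³ = [E]⁴/(ℏc)³; restore (ℏc)⁻³.
1 GeV⁴ → 1/(ℏc)³ × (1 GeV in J)⁴ = 2.082 × 10^37 J/m³.
Convert the energy scale: 0.380 keV⁴ = 3.80 × 10^-25 GeV⁴.
Result: 3.80 × 10^-25 × 2.082 × 10^37 = 7.910 × 10^12 J/m³.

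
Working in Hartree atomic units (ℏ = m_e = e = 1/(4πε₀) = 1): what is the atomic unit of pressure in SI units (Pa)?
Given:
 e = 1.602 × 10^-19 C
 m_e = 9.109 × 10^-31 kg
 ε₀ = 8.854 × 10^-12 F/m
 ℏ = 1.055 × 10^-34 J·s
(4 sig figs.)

The unique combination of the constants set to 1 with dimensions of pressure is P_au = E_h/a₀³ = m_e⁴e¹⁰/((4πε₀)⁵ℏ⁸).
E_h = 4.354 × 10^-18 J
a₀ = 5.297 × 10^-11 m
E_h/a₀³ = 2.929 × 10^13 Pa

2.929 × 10^13 Pa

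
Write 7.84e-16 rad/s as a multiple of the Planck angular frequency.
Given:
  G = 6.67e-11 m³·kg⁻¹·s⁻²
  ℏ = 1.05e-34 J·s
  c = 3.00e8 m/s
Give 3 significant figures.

Planck angular frequency: ω_P = √(c⁵/(ℏG)) = 1.86e43 rad/s.
7.84e-16 / 1.86e43 = 4.21e-59

4.21e-59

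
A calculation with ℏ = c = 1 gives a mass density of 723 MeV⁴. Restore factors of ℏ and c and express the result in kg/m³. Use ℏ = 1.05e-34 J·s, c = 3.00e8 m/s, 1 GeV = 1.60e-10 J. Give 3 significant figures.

Mass density is [E]/(c²[L]³) = [E]⁴/(ℏ³c⁵).
1 GeV⁴ → 1/(ℏ³c⁵) × (1 GeV in J)⁴ = 2.33e20 kg/m³.
Convert the energy scale: 723 MeV⁴ = 7.23e-10 GeV⁴.
Result: 7.23e-10 × 2.33e20 = 1.68e11 kg/m³.

1.68e11 kg/m³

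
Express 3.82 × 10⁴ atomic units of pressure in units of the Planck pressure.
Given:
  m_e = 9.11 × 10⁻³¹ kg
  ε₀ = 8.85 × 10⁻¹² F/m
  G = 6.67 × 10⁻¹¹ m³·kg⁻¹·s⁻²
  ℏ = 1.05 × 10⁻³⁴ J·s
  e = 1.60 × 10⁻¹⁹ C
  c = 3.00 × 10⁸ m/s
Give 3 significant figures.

atomic unit of pressure: P_au = E_h/a₀³ = m_e⁴e¹⁰/((4πε₀)⁵ℏ⁸) = 3.01 × 10¹³ Pa
Planck pressure: p_P = c⁷/(ℏG²) = 4.68 × 10¹¹³ Pa
3.82 × 10⁴ × 3.01 × 10¹³ / 4.68 × 10¹¹³ = 2.46 × 10⁻⁹⁶

2.46 × 10⁻⁹⁶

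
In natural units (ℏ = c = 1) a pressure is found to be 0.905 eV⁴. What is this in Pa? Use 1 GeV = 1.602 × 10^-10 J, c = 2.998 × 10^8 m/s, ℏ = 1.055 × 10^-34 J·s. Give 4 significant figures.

18.84 Pa

Pressure is [E]/[L]³ = [E]⁴/(ℏc)³.
1 GeV⁴ → 1/(ℏc)³ × (1 GeV in J)⁴ = 2.082 × 10^37 Pa.
Convert the energy scale: 0.905 eV⁴ = 9.05 × 10^-37 GeV⁴.
Result: 9.05 × 10^-37 × 2.082 × 10^37 = 18.84 Pa.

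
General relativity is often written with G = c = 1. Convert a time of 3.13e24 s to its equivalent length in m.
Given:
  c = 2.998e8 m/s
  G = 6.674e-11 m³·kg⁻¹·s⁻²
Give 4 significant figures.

Time → length via c.
3.13e24 s × (c) = 9.384e32 m

9.384e32 m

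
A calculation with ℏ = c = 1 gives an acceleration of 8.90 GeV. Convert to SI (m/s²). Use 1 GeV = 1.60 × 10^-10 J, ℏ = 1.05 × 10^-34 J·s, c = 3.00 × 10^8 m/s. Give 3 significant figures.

Acceleration is [L]/[T]² = c·[E]/ℏ.
1 GeV → c/ℏ × (1 GeV in J) = 4.57 × 10^32 m/s².
Result: 8.90 × 4.57 × 10^32 = 4.07 × 10^33 m/s².

4.07 × 10^33 m/s²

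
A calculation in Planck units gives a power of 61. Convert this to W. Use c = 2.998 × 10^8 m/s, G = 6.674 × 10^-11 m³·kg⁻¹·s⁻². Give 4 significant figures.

One Planck power: P_P = c⁵/G = 3.629 × 10^52 W.
61 × 3.629 × 10^52 W = 2.214 × 10^54 W

2.214 × 10^54 W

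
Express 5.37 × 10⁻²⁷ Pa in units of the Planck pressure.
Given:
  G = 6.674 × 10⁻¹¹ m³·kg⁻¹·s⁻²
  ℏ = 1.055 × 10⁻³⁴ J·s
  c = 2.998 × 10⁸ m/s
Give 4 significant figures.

1.159 × 10⁻¹⁴⁰

Planck pressure: p_P = c⁷/(ℏG²) = 4.632 × 10¹¹³ Pa.
5.37 × 10⁻²⁷ / 4.632 × 10¹¹³ = 1.159 × 10⁻¹⁴⁰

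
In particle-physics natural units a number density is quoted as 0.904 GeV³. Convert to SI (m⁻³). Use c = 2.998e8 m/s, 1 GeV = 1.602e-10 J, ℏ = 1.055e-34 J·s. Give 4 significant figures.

1.175e47 m⁻³

Number density is [L]⁻³ = [E]³/(ℏc)³.
1 GeV³ → 1/(ℏc)³ × (1 GeV in J)³ = 1.299e47 m⁻³.
Result: 0.904 × 1.299e47 = 1.175e47 m⁻³.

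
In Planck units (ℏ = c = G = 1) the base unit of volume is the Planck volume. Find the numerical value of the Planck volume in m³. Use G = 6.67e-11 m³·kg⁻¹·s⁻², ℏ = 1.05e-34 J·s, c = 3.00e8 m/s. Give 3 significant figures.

V_P = (ℏG/c³)^(3/2)
  = √(1.75e-209)
  = 4.18e-105 m³

4.18e-105 m³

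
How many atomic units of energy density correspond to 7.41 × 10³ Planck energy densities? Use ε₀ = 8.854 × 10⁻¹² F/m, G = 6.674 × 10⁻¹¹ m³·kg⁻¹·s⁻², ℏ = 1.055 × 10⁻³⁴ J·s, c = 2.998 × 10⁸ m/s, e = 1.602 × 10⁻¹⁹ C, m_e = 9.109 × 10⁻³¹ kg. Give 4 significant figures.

Planck energy density: u_P = c⁷/(ℏG²) = 4.632 × 10¹¹³ J/m³
atomic unit of energy density: u_au = E_h/a₀³ = m_e⁴e¹⁰/((4πε₀)⁵ℏ⁸) = 2.929 × 10¹³ J/m³
7.41 × 10³ × 4.632 × 10¹¹³ / 2.929 × 10¹³ = 1.172 × 10¹⁰⁴

1.172 × 10¹⁰⁴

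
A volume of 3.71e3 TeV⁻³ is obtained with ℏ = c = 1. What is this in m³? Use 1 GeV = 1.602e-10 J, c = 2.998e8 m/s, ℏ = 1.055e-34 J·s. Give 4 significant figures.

2.855e-53 m³

Volume is [L]³ = [E]⁻³·(ℏc)³.
1 GeV⁻³ → (ℏc)³ × (1 GeV in J)⁻³ = 7.696e-48 m³.
Convert the energy scale: 3.71e3 TeV⁻³ = 3.71e-6 GeV⁻³.
Result: 3.71e-6 × 7.696e-48 = 2.855e-53 m³.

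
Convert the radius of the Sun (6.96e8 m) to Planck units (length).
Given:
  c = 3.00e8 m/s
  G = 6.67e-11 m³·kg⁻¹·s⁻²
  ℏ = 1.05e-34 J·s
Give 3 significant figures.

Planck length: ℓ_P = √(ℏG/c³) = 1.61e-35 m.
6.96e8 / 1.61e-35 = 4.32e43

4.32e43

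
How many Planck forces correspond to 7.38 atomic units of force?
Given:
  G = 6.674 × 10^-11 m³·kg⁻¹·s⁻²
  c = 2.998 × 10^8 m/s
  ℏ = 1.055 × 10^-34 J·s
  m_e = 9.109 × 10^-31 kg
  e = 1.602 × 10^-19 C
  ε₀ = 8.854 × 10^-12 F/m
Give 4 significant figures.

5.012 × 10^-51

atomic unit of force: F_au = E_h/a₀ = m_e²e⁶/((4πε₀)³ℏ⁴) = 8.220 × 10^-8 N
Planck force: F_P = c⁴/G = 1.210 × 10^44 N
7.38 × 8.220 × 10^-8 / 1.210 × 10^44 = 5.012 × 10^-51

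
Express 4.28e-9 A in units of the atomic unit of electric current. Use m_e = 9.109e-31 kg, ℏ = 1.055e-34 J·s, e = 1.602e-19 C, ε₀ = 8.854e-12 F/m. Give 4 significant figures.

atomic unit of electric current: I_au = e E_h/ℏ = m_e e⁵/((4πε₀)²ℏ³) = 6.612e-3 A.
4.28e-9 / 6.612e-3 = 6.473e-7

6.473e-7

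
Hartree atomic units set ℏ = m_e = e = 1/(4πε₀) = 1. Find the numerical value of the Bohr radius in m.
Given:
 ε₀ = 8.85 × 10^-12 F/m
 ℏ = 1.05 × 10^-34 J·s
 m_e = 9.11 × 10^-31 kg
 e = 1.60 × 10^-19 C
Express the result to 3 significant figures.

5.26 × 10^-11 m

Dimensional analysis gives a₀ = 4πε₀ℏ²/(m_e e²).
  = 1.23 × 10^-78 / 2.33 × 10^-68
  = 5.26 × 10^-11 m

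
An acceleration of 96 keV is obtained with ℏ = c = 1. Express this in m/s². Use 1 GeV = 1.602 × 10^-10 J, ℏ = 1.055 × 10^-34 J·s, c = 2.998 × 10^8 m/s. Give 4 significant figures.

4.370 × 10^28 m/s²

Acceleration is [L]/[T]² = c·[E]/ℏ.
1 GeV → c/ℏ × (1 GeV in J) = 4.552 × 10^32 m/s².
Convert the energy scale: 96 keV = 9.60 × 10^-5 GeV.
Result: 9.60 × 10^-5 × 4.552 × 10^32 = 4.370 × 10^28 m/s².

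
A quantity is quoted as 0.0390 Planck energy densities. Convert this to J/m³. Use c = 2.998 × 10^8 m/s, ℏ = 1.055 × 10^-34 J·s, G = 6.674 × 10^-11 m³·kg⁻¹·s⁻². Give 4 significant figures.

One Planck energy density: u_P = c⁷/(ℏG²) = 4.632 × 10^113 J/m³.
0.0390 × 4.632 × 10^113 J/m³ = 1.807 × 10^112 J/m³

1.807 × 10^112 J/m³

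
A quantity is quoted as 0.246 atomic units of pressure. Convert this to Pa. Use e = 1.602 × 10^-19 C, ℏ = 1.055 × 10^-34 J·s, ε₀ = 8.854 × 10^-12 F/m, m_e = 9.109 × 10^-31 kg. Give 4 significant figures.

7.206 × 10^12 Pa

One atomic unit of pressure: P_au = E_h/a₀³ = m_e⁴e¹⁰/((4πε₀)⁵ℏ⁸) = 2.929 × 10^13 Pa.
0.246 × 2.929 × 10^13 Pa = 7.206 × 10^12 Pa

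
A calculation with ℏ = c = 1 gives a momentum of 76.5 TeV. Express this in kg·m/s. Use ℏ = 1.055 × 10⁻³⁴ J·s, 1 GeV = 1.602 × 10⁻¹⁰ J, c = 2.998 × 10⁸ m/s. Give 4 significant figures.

Momentum is [E]/c; divide by c.
1 GeV → 1/c × (1 GeV in J) = 5.344 × 10⁻¹⁹ kg·m/s.
Convert the energy scale: 76.5 TeV = 7.65 × 10⁴ GeV.
Result: 7.65 × 10⁴ × 5.344 × 10⁻¹⁹ = 4.088 × 10⁻¹⁴ kg·m/s.

4.088 × 10⁻¹⁴ kg·m/s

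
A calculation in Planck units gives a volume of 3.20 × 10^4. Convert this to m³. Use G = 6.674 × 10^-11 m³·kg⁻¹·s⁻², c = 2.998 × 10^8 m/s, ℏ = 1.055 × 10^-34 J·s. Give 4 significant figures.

1.352 × 10^-100 m³

One Planck volume: V_P = (ℏG/c³)^(3/2) = 4.224 × 10^-105 m³.
3.20 × 10^4 × 4.224 × 10^-105 m³ = 1.352 × 10^-100 m³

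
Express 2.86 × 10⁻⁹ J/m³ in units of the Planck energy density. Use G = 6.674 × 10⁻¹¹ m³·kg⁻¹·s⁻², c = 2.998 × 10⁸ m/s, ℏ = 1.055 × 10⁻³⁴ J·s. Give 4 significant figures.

6.174 × 10⁻¹²³

Planck energy density: u_P = c⁷/(ℏG²) = 4.632 × 10¹¹³ J/m³.
2.86 × 10⁻⁹ / 4.632 × 10¹¹³ = 6.174 × 10⁻¹²³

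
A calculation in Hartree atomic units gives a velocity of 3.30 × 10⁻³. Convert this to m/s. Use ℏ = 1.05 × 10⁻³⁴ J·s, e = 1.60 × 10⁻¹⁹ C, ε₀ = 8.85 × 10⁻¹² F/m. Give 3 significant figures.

One atomic unit of velocity: v_au = e²/(4πε₀ℏ) = 2.19 × 10⁶ m/s.
3.30 × 10⁻³ × 2.19 × 10⁶ m/s = 7.23 × 10³ m/s

7.23 × 10³ m/s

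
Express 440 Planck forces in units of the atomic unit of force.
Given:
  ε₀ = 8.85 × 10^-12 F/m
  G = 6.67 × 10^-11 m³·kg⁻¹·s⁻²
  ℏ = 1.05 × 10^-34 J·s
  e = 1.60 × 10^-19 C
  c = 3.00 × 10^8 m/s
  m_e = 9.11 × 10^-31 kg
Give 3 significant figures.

6.42 × 10^53

Planck force: F_P = c⁴/G = 1.21 × 10^44 N
atomic unit of force: F_au = E_h/a₀ = m_e²e⁶/((4πε₀)³ℏ⁴) = 8.33 × 10^-8 N
440 × 1.21 × 10^44 / 8.33 × 10^-8 = 6.42 × 10^53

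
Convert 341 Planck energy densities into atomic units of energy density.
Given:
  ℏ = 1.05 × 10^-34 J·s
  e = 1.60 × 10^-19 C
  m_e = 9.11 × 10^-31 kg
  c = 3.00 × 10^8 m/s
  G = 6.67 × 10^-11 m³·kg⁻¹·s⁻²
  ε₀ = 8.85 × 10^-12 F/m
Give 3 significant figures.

Planck energy density: u_P = c⁷/(ℏG²) = 4.68 × 10^113 J/m³
atomic unit of energy density: u_au = E_h/a₀³ = m_e⁴e¹⁰/((4πε₀)⁵ℏ⁸) = 3.01 × 10^13 J/m³
341 × 4.68 × 10^113 / 3.01 × 10^13 = 5.30 × 10^102

5.30 × 10^102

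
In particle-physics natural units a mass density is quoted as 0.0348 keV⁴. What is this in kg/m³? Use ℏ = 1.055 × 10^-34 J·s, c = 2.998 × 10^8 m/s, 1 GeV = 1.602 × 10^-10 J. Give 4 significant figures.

Mass density is [E]/(c²[L]³) = [E]⁴/(ℏ³c⁵).
1 GeV⁴ → 1/(ℏ³c⁵) × (1 GeV in J)⁴ = 2.316 × 10^20 kg/m³.
Convert the energy scale: 0.0348 keV⁴ = 3.48 × 10^-26 GeV⁴.
Result: 3.48 × 10^-26 × 2.316 × 10^20 = 8.060 × 10^-6 kg/m³.

8.060 × 10^-6 kg/m³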